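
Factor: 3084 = 2^2*3^1*257^1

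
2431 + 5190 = 7621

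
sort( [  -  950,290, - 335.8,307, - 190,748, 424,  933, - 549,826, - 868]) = [ - 950, - 868, - 549, - 335.8, - 190, 290,307, 424,748,826 , 933] 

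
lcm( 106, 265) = 530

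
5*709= 3545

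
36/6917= 36/6917= 0.01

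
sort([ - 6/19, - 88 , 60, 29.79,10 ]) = [ - 88, - 6/19, 10, 29.79,  60 ] 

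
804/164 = 201/41 = 4.90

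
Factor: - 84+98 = 14 = 2^1*7^1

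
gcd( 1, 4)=1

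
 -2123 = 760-2883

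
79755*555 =44264025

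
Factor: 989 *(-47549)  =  -17^1*23^1*43^1*2797^1 = - 47025961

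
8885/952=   8885/952 = 9.33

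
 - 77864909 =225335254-303200163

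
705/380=1 + 65/76 = 1.86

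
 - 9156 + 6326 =-2830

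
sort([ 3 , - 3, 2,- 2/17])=[ - 3, - 2/17, 2, 3]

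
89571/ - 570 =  - 158 + 163/190  =  - 157.14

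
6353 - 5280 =1073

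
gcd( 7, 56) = 7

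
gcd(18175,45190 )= 5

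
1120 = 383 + 737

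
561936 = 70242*8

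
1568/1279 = 1568/1279 = 1.23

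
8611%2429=1324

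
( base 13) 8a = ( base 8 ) 162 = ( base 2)1110010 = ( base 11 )A4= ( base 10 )114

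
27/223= 27/223 = 0.12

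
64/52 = 1 + 3/13 = 1.23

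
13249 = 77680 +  - 64431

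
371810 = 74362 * 5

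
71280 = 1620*44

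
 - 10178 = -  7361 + - 2817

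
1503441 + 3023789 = 4527230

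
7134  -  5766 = 1368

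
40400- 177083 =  - 136683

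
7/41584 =7/41584= 0.00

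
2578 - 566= 2012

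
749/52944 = 749/52944 = 0.01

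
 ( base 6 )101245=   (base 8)17635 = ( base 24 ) e15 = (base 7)32411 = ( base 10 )8093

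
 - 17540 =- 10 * 1754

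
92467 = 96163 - 3696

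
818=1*818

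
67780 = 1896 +65884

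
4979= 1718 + 3261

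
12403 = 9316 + 3087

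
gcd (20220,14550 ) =30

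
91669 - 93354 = - 1685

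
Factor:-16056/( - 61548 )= 2^1*3^1*23^( - 1) = 6/23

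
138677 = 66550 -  - 72127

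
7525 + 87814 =95339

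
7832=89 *88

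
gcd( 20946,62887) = 1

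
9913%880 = 233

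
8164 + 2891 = 11055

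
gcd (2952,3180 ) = 12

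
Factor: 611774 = 2^1*499^1 * 613^1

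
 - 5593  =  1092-6685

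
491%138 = 77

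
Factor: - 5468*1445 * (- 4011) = 2^2* 3^1*5^1*7^1*17^2*191^1*1367^1 =31691953860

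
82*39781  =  3262042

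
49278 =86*573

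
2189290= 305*7178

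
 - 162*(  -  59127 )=9578574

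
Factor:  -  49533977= - 2029^1* 24413^1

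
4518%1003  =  506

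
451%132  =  55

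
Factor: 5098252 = 2^2*43^1*29641^1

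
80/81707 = 80/81707 = 0.00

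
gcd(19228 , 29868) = 76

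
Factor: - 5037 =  - 3^1*23^1*73^1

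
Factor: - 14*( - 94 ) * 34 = 2^3  *7^1 * 17^1*47^1  =  44744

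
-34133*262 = - 8942846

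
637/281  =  2 + 75/281 =2.27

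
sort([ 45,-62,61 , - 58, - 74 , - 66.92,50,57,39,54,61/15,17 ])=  [ - 74, - 66.92,  -  62, - 58,61/15, 17, 39, 45,50, 54 , 57, 61 ] 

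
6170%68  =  50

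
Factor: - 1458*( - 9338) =13614804 = 2^2*3^6*7^1*23^1*29^1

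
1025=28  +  997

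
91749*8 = 733992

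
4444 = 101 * 44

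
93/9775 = 93/9775= 0.01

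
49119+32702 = 81821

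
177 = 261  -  84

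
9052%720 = 412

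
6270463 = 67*93589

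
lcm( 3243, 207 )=9729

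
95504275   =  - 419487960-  - 514992235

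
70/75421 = 70/75421 = 0.00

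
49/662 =49/662 = 0.07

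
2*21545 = 43090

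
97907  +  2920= 100827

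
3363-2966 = 397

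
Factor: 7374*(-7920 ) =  - 2^5*3^3 * 5^1*11^1*1229^1 = - 58402080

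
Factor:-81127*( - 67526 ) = 2^1*19^1 * 31^1*1777^1 * 2617^1 = 5478181802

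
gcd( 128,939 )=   1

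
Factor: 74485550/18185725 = 2^1 * 73^1*311^(-1 )*2339^ ( - 1 )* 20407^1 = 2979422/727429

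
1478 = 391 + 1087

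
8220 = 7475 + 745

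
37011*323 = 11954553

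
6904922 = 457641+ 6447281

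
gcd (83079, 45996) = 3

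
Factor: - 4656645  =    -  3^2*5^1*7^1*14783^1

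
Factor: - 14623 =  - 7^1*2089^1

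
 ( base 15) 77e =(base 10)1694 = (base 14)890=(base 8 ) 3236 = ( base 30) 1qe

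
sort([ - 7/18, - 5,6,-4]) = [  -  5,  -  4, - 7/18,6]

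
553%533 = 20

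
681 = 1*681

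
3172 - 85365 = -82193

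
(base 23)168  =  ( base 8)1243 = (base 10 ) 675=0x2A3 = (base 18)219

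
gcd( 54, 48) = 6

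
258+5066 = 5324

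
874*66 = 57684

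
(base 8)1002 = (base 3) 201001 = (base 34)f4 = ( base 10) 514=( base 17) 1d4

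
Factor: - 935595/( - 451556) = 2^( - 2 )*3^2 *5^1*7^( - 1)*17^1*1223^1*16127^ ( - 1)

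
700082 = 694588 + 5494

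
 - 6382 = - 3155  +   - 3227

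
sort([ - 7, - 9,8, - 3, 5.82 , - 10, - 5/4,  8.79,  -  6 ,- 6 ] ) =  [ - 10, - 9,- 7, - 6, -6 , - 3, - 5/4,  5.82,8, 8.79 ]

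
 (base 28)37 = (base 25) 3G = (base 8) 133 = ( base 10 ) 91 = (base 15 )61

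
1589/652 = 2 + 285/652 = 2.44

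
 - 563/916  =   - 1 + 353/916 = - 0.61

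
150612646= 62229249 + 88383397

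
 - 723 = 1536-2259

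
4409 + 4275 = 8684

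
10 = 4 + 6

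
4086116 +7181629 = 11267745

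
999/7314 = 333/2438 = 0.14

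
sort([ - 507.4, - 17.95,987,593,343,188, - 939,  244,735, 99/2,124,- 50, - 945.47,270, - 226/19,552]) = [ - 945.47, - 939,-507.4, - 50, -17.95, - 226/19,99/2,124,188,244,  270,343,  552,593, 735,987 ]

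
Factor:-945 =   -  3^3 * 5^1 * 7^1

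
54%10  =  4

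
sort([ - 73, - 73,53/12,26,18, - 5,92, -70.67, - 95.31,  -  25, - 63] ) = [ - 95.31, - 73 , - 73, - 70.67, - 63, - 25, - 5,53/12,18,26 , 92]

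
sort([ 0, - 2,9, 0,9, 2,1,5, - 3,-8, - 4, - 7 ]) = [ - 8, - 7, - 4, - 3, - 2 , 0, 0,1 , 2 , 5,  9,9]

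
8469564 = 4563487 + 3906077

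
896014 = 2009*446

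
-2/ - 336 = 1/168 = 0.01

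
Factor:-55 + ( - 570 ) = -625= -  5^4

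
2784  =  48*58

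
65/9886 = 65/9886 = 0.01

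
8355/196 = 8355/196 = 42.63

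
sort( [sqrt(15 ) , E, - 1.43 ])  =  [ - 1.43, E,sqrt(15) ]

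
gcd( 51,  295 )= 1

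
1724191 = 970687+753504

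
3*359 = 1077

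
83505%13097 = 4923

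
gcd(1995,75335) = 95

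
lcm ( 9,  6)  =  18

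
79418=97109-17691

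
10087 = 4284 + 5803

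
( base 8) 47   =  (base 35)14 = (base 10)39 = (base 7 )54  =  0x27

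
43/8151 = 43/8151 = 0.01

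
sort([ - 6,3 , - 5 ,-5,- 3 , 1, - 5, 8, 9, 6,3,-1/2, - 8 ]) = [-8, - 6,- 5,-5,-5,-3, - 1/2, 1,3,3, 6,8, 9 ]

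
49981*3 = 149943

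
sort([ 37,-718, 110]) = [ - 718,37, 110]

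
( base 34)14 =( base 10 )38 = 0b100110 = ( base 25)1d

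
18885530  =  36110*523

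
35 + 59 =94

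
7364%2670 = 2024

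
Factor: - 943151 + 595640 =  - 347511 = -  3^1*115837^1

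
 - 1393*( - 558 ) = 777294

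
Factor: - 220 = -2^2* 5^1*11^1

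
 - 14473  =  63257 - 77730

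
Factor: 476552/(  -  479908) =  - 2^1*11^( - 1) * 13^( - 1 ) *71^1 = - 142/143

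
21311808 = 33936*628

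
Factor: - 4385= - 5^1*877^1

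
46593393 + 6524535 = 53117928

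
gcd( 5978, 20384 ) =98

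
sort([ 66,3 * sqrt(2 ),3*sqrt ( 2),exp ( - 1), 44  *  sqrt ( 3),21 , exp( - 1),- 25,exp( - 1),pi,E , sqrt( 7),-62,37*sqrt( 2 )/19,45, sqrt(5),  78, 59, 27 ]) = [ - 62, - 25,exp( - 1),exp (-1),exp(-1 ), sqrt(5), sqrt( 7 ) , E,37*sqrt( 2)/19 , pi,3*sqrt( 2 ),  3*sqrt(2),21, 27, 45,59, 66,44*sqrt(3), 78]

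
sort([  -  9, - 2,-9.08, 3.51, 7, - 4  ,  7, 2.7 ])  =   [ - 9.08,  -  9, - 4, - 2, 2.7, 3.51,7, 7]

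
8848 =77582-68734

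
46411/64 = 725 + 11/64=725.17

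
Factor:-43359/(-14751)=3^ (  -  1 )*11^ ( - 1)*97^1=97/33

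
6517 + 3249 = 9766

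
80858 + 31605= 112463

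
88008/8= 11001= 11001.00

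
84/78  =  1 + 1/13 = 1.08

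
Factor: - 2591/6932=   -  2^( - 2)*1733^ ( - 1)*2591^1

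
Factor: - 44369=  - 13^1*3413^1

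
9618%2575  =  1893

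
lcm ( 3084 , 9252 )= 9252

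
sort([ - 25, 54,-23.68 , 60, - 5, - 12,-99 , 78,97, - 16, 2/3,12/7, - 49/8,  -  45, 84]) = [ - 99, - 45, - 25, - 23.68, - 16,  -  12, - 49/8,  -  5,2/3, 12/7, 54, 60,  78,84, 97]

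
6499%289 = 141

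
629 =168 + 461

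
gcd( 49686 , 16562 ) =16562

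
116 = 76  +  40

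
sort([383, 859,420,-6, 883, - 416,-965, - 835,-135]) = [ - 965, -835,-416, - 135,-6,383,420,859 , 883 ] 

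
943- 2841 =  - 1898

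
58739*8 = 469912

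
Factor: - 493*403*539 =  - 107087981   =  -7^2*11^1* 13^1*17^1*29^1*31^1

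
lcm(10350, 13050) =300150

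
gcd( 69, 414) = 69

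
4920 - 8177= -3257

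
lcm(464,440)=25520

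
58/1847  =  58/1847 = 0.03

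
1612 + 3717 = 5329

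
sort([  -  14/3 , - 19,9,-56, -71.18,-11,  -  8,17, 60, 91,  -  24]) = [  -  71.18,-56, - 24, - 19,-11 ,  -  8,-14/3, 9,17,  60, 91]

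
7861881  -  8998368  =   - 1136487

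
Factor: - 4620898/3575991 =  - 2^1*3^( - 1 )*67^( - 1)*17791^( - 1 ) * 2310449^1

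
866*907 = 785462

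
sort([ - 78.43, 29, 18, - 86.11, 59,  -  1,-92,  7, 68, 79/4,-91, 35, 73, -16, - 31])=[ - 92, - 91 ,-86.11, - 78.43,-31, - 16,-1,7,18,79/4,29, 35,59, 68, 73] 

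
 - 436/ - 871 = 436/871 = 0.50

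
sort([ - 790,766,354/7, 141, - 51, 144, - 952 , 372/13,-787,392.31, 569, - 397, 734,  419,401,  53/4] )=[ - 952,  -  790, - 787 , - 397,-51,  53/4, 372/13, 354/7, 141, 144, 392.31 , 401, 419, 569,734 , 766] 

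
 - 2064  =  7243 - 9307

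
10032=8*1254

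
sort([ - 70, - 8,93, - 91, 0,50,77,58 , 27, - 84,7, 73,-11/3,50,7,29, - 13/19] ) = [ - 91, - 84, - 70, - 8, - 11/3, - 13/19 , 0 , 7,7,27,29,50 , 50,58,73,77,93]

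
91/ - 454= - 1 + 363/454 =- 0.20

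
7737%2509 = 210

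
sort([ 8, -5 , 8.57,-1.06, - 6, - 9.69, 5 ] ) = [ - 9.69, - 6, - 5, - 1.06, 5,8, 8.57 ] 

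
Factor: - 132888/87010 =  -2^2*3^1*5^( - 1)*7^1 * 11^( - 1 )= - 84/55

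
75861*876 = 66454236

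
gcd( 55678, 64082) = 2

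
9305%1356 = 1169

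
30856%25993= 4863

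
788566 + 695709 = 1484275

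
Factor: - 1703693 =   -  1703693^1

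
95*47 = 4465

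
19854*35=694890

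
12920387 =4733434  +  8186953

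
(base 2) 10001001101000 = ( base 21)jk9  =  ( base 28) b6g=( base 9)13066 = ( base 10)8808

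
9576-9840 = - 264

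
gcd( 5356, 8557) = 1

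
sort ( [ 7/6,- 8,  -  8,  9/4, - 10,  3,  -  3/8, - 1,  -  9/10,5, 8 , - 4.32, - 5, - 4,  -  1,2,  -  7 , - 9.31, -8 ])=[ - 10,-9.31,  -  8,  -  8,-8, - 7, - 5, - 4.32 ,  -  4, - 1, - 1, - 9/10, - 3/8,7/6,2,  9/4,3, 5,8]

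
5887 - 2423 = 3464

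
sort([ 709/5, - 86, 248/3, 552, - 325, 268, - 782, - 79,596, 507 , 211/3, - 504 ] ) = [ - 782, - 504,  -  325, - 86, - 79 , 211/3,248/3, 709/5, 268, 507, 552, 596 ]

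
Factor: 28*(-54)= - 2^3*3^3 * 7^1 = - 1512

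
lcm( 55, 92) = 5060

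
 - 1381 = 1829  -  3210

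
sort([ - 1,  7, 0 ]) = [ - 1 , 0,7 ]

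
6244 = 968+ 5276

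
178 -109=69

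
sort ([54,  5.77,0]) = [ 0 , 5.77,54 ]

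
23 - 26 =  - 3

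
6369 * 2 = 12738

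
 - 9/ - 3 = 3/1 = 3.00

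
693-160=533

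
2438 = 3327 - 889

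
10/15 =2/3=0.67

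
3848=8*481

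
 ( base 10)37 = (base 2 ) 100101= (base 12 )31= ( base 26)1B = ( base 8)45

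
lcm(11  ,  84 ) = 924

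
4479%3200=1279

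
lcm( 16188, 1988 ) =113316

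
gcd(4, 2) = 2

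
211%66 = 13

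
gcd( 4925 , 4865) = 5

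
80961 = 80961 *1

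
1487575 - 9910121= - 8422546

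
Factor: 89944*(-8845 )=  - 795554680 = -2^3*5^1 * 29^1*61^1 * 11243^1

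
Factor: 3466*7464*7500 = 2^6*3^2 * 5^4*311^1*1733^1   =  194026680000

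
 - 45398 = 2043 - 47441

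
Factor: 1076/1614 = 2/3 = 2^1*3^( - 1 ) 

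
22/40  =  11/20 = 0.55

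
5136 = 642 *8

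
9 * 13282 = 119538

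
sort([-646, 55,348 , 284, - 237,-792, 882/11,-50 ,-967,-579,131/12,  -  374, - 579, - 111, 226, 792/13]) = [ - 967, - 792,-646, - 579, - 579,  -  374 ,-237, - 111,-50,131/12,55, 792/13, 882/11,226,284,348]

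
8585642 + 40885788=49471430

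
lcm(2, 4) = 4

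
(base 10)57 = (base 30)1R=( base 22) 2d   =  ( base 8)71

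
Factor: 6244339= 23^1 * 83^1*3271^1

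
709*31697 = 22473173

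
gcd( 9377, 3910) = 1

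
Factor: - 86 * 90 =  - 7740 = - 2^2*3^2*5^1 *43^1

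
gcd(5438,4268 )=2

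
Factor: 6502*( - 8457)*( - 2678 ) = 2^2*3^1*13^1*103^1*2819^1*3251^1= 147256294692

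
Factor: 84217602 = 2^1*3^1 * 7^1*2005181^1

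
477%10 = 7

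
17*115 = 1955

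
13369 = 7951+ 5418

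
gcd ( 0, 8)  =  8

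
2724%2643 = 81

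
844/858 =422/429= 0.98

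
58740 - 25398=33342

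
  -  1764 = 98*(-18)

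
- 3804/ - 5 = 760 + 4/5=760.80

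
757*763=577591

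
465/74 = 465/74 = 6.28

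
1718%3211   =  1718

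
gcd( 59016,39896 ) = 8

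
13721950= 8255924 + 5466026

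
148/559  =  148/559 = 0.26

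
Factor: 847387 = 113^1*7499^1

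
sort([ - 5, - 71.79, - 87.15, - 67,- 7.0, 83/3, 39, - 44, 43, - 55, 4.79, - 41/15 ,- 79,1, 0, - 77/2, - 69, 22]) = [  -  87.15, - 79, - 71.79,- 69, - 67,-55, - 44,-77/2, - 7.0, - 5 , - 41/15,0,1, 4.79, 22, 83/3 , 39,43]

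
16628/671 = 16628/671 = 24.78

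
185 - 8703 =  - 8518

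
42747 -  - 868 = 43615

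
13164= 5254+7910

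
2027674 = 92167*22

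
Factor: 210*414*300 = 26082000 = 2^4*3^4 * 5^3*7^1*23^1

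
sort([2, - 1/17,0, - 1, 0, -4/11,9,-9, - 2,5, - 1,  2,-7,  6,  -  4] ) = [- 9, - 7, - 4,  -  2,- 1,  -  1, -4/11,-1/17, 0, 0, 2, 2, 5,  6, 9 ] 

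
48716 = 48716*1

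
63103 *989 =62408867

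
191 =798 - 607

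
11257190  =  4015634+7241556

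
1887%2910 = 1887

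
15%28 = 15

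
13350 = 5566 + 7784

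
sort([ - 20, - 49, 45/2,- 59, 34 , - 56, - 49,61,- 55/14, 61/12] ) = [-59, - 56, - 49,-49, - 20, - 55/14, 61/12,  45/2,34, 61 ]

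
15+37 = 52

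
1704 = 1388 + 316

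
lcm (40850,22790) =2165050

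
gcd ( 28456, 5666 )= 2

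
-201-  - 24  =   - 177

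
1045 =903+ 142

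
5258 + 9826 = 15084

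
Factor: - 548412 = -2^2*3^1*23^1*1987^1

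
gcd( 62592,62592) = 62592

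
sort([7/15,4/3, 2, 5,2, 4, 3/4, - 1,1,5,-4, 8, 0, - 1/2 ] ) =[ - 4, - 1, - 1/2, 0,7/15,  3/4,1, 4/3 , 2, 2, 4 , 5, 5,  8 ]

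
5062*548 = 2773976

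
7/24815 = 1/3545= 0.00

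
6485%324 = 5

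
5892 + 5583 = 11475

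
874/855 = 46/45 = 1.02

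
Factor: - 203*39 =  - 3^1*7^1 *13^1 *29^1  =  - 7917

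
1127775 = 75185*15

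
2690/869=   3 + 83/869 = 3.10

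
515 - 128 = 387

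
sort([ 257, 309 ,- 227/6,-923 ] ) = [-923, - 227/6, 257,309] 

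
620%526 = 94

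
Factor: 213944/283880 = 5^(-1) * 151^ ( - 1)*569^1 = 569/755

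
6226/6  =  3113/3 = 1037.67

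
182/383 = 182/383=0.48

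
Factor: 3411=3^2*379^1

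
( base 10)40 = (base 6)104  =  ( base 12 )34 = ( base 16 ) 28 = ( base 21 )1j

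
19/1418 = 19/1418 = 0.01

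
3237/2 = 3237/2 = 1618.50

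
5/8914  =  5/8914 = 0.00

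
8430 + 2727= 11157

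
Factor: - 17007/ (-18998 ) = 2^( - 1)*3^1*7^(-1)*23^ (-1 )*59^(-1)*5669^1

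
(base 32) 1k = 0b110100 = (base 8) 64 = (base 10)52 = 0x34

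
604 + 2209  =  2813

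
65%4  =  1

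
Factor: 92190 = 2^1 * 3^1*5^1*7^1*439^1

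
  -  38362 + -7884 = -46246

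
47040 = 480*98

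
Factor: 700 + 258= 958 = 2^1*479^1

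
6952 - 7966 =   -  1014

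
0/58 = 0 = 0.00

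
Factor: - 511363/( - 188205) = 3^( - 1)  *5^( - 1 )*61^1*83^1*101^1 * 12547^( - 1 )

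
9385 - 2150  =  7235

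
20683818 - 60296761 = -39612943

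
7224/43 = 168  =  168.00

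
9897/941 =9897/941 =10.52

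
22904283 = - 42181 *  ( - 543)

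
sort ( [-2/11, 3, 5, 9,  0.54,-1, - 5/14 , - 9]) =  [  -  9, - 1,-5/14,-2/11, 0.54,3 , 5,9] 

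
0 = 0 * 7677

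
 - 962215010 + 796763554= - 165451456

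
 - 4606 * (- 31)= 142786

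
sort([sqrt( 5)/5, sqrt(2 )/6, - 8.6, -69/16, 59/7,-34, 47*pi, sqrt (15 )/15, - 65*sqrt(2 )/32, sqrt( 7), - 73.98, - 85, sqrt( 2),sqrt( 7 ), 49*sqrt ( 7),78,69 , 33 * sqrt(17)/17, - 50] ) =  [-85, - 73.98, - 50,- 34,  -  8.6, - 69/16, - 65*sqrt( 2 ) /32, sqrt( 2) /6, sqrt( 15)/15,  sqrt( 5)/5, sqrt(2), sqrt( 7),sqrt( 7 ), 33 * sqrt( 17) /17,  59/7, 69, 78, 49*sqrt ( 7 ), 47*pi ]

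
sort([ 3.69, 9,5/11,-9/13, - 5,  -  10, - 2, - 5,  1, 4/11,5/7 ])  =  [ -10,  -  5 , -5,-2, - 9/13 , 4/11, 5/11, 5/7,  1,3.69,9]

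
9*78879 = 709911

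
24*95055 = 2281320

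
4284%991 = 320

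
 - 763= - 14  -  749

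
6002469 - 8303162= - 2300693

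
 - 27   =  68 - 95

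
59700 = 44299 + 15401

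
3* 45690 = 137070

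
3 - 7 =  - 4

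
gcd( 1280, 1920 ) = 640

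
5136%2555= 26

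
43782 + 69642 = 113424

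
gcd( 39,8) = 1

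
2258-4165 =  - 1907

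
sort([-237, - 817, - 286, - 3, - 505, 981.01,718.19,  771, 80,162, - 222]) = [  -  817, - 505,  -  286, - 237, -222, -3,80,162,  718.19, 771 , 981.01]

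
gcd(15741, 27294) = 3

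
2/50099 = 2/50099 = 0.00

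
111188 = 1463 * 76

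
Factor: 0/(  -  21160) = 0 = 0^1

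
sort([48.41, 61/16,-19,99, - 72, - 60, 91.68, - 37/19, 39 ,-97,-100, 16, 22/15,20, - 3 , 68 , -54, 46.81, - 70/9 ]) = [ - 100,-97, - 72, - 60, - 54, - 19, - 70/9, - 3, - 37/19, 22/15, 61/16, 16 , 20,  39,46.81, 48.41,68, 91.68, 99]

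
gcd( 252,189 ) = 63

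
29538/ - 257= - 115 + 17/257 = - 114.93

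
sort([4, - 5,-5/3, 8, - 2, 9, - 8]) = [-8,  -  5 , -2, - 5/3,4,8,9 ] 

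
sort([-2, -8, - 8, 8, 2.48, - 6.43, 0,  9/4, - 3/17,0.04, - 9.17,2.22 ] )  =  [-9.17, - 8, - 8,  -  6.43, - 2,  -  3/17,0, 0.04, 2.22,  9/4, 2.48, 8]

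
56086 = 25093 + 30993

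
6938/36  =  192+13/18 = 192.72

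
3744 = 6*624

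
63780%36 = 24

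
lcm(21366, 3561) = 21366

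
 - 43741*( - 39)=1705899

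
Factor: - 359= -359^1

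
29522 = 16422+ 13100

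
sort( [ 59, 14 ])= [14,59]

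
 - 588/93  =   -196/31 =- 6.32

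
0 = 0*534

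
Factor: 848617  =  7^1*11^1*103^1*107^1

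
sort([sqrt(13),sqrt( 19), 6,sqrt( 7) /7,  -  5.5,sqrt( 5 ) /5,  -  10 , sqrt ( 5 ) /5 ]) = [ - 10,  -  5.5,sqrt( 7)/7,sqrt( 5 )/5, sqrt(5) /5, sqrt( 13),sqrt(19),  6] 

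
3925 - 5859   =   - 1934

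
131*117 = 15327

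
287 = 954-667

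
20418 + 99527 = 119945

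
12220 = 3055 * 4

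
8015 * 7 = 56105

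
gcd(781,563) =1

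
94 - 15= 79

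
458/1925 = 458/1925 = 0.24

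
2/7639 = 2/7639 = 0.00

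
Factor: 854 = 2^1*7^1 * 61^1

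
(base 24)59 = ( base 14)93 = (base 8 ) 201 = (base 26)4P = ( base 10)129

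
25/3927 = 25/3927=0.01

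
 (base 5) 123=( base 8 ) 46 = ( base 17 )24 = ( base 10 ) 38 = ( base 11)35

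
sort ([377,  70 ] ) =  [70,377] 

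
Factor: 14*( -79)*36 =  - 2^3*3^2*7^1*79^1=-  39816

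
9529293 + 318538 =9847831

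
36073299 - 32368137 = 3705162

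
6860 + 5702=12562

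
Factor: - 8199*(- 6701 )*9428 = 2^2 * 3^2*911^1 * 2357^1*6701^1=517988452572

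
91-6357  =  -6266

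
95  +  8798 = 8893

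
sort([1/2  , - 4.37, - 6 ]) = [ - 6, - 4.37,1/2]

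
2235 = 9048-6813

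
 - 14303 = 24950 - 39253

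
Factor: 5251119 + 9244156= 5^2*569^1*1019^1 = 14495275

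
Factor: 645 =3^1*5^1*43^1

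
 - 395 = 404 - 799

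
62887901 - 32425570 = 30462331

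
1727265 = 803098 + 924167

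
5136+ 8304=13440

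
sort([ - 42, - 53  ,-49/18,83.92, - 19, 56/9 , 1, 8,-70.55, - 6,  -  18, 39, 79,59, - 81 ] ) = [  -  81,- 70.55,-53, - 42, - 19,-18, -6, - 49/18,  1 , 56/9,8, 39, 59,  79, 83.92]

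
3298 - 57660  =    -  54362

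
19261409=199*96791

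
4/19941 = 4/19941 = 0.00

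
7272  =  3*2424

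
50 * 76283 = 3814150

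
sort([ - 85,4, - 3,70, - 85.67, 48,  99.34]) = [ - 85.67, - 85, - 3, 4,  48, 70 , 99.34] 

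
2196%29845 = 2196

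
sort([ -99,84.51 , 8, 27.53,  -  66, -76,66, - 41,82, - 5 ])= [ - 99,  -  76, - 66, - 41, - 5, 8,27.53,66,82 , 84.51 ]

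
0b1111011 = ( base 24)53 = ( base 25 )4n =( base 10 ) 123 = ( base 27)4f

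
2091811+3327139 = 5418950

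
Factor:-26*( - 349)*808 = 7331792 =2^4*13^1*101^1*349^1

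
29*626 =18154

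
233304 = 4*58326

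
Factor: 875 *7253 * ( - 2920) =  - 18531415000= -  2^3*5^4 * 7^1*73^1*7253^1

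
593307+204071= 797378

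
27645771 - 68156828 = -40511057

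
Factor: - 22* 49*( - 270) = 2^2  *3^3*5^1*7^2*11^1 = 291060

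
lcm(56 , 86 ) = 2408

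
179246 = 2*89623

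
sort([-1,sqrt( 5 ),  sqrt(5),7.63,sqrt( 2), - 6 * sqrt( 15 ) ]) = [ - 6*sqrt ( 15), - 1 , sqrt( 2 ),sqrt( 5) , sqrt( 5 ), 7.63 ]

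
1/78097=1/78097 = 0.00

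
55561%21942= 11677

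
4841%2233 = 375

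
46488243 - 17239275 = 29248968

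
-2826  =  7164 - 9990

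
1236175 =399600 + 836575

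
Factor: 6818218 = 2^1*11^1*41^1*7559^1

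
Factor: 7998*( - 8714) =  - 2^2*3^1* 31^1*43^1 * 4357^1   =  - 69694572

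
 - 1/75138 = - 1 + 75137/75138 = -0.00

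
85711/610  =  140 + 311/610 = 140.51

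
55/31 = 1 + 24/31 = 1.77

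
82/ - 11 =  - 82/11 = -7.45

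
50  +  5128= 5178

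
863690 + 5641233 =6504923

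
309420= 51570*6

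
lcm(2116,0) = 0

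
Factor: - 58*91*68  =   - 358904 = - 2^3*7^1* 13^1*17^1  *29^1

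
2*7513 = 15026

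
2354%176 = 66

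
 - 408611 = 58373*(  -  7)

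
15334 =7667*2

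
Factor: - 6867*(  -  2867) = 3^2 * 7^1* 47^1*61^1*109^1  =  19687689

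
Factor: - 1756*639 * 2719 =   -  3050946396=- 2^2*3^2*71^1*439^1*2719^1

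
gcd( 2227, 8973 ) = 1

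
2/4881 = 2/4881  =  0.00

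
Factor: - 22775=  - 5^2*911^1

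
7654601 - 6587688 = 1066913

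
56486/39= 1448 + 14/39 = 1448.36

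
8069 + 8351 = 16420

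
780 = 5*156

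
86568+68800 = 155368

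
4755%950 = 5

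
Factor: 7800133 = 11^1 * 131^1*5413^1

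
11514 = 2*5757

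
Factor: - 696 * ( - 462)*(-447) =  - 2^4 * 3^3 * 7^1*11^1 * 29^1*  149^1=- 143733744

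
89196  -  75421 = 13775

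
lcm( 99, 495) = 495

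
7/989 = 7/989 = 0.01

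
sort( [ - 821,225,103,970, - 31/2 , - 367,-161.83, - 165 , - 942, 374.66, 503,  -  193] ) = [-942, - 821, - 367, - 193, - 165,  -  161.83, - 31/2,  103, 225, 374.66,503, 970 ]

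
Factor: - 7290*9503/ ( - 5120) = 2^( -9 ) * 3^6*13^1*17^1 * 43^1=6927687/512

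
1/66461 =1/66461 = 0.00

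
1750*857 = 1499750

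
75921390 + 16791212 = 92712602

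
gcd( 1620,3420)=180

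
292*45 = 13140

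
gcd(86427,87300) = 873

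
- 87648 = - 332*264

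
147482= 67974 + 79508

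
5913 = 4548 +1365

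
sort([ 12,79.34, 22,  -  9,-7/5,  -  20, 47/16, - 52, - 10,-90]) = [ - 90 ,-52, - 20, - 10,  -  9, - 7/5, 47/16, 12,22,79.34 ] 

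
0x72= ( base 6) 310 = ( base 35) 39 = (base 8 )162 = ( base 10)114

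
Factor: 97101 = 3^2*10789^1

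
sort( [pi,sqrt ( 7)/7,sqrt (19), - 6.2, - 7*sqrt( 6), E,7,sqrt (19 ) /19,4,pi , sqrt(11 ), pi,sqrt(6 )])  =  [- 7*sqrt ( 6), - 6.2,sqrt(19 )/19, sqrt(7 ) /7, sqrt(6),E,pi, pi,pi, sqrt(11 ) , 4,sqrt( 19),7]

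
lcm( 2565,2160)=41040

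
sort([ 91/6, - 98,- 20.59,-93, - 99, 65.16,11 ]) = [  -  99, - 98, -93,-20.59, 11, 91/6, 65.16 ]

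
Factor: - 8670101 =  - 11^1*29^1*27179^1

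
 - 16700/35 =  - 478 + 6/7  =  -477.14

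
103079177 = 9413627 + 93665550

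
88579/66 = 1342  +  7/66=1342.11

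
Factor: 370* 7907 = 2^1*5^1*37^1 *7907^1 = 2925590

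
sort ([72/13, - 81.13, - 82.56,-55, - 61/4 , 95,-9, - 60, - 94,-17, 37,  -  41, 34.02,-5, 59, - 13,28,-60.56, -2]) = [-94, - 82.56,-81.13, -60.56, -60, -55, - 41, - 17 , - 61/4, - 13, - 9, - 5,-2, 72/13, 28, 34.02,37,59, 95]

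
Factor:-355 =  - 5^1*71^1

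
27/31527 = 3/3503=0.00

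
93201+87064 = 180265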